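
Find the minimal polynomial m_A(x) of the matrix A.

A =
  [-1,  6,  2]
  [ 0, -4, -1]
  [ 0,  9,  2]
x^2 + 2*x + 1

The characteristic polynomial is χ_A(x) = (x + 1)^3, so the eigenvalues are known. The minimal polynomial is
  m_A(x) = Π_λ (x − λ)^{k_λ}
where k_λ is the size of the *largest* Jordan block for λ (equivalently, the smallest k with (A − λI)^k v = 0 for every generalised eigenvector v of λ).

  λ = -1: largest Jordan block has size 2, contributing (x + 1)^2

So m_A(x) = (x + 1)^2 = x^2 + 2*x + 1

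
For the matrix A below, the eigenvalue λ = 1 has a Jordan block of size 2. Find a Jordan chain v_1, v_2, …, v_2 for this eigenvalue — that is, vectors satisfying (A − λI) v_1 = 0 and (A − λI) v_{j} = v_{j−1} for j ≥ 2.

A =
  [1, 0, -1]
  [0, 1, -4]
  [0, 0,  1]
A Jordan chain for λ = 1 of length 2:
v_1 = (-1, -4, 0)ᵀ
v_2 = (0, 0, 1)ᵀ

Let N = A − (1)·I. We want v_2 with N^2 v_2 = 0 but N^1 v_2 ≠ 0; then v_{j-1} := N · v_j for j = 2, …, 2.

Pick v_2 = (0, 0, 1)ᵀ.
Then v_1 = N · v_2 = (-1, -4, 0)ᵀ.

Sanity check: (A − (1)·I) v_1 = (0, 0, 0)ᵀ = 0. ✓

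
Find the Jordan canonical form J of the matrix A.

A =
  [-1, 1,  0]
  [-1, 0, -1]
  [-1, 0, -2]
J_3(-1)

The characteristic polynomial is
  det(x·I − A) = x^3 + 3*x^2 + 3*x + 1 = (x + 1)^3

Eigenvalues and multiplicities (the geometric multiplicity of λ is n − rank(A − λI), which equals the number of Jordan blocks for λ):
  λ = -1: algebraic multiplicity = 3, geometric multiplicity = 1

Determining the block sizes for each eigenvalue:
  λ = -1: one block (gm = 1), so the single block has size am = 3 → block sizes [3]

Assembling the blocks gives a Jordan form
J =
  [-1,  1,  0]
  [ 0, -1,  1]
  [ 0,  0, -1]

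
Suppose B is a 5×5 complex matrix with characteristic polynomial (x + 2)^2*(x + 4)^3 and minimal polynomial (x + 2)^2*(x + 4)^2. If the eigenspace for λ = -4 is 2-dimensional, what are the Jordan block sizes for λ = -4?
Block sizes for λ = -4: [2, 1]

Step 1 — from the characteristic polynomial, algebraic multiplicity of λ = -4 is 3. From dim ker(B − (-4)·I) = 2, there are exactly 2 Jordan blocks for λ = -4.
Step 2 — from the minimal polynomial, the factor (x + 4)^2 tells us the largest block for λ = -4 has size 2.
Step 3 — with total size 3, 2 blocks, and largest block 2, the block sizes (in nonincreasing order) are [2, 1].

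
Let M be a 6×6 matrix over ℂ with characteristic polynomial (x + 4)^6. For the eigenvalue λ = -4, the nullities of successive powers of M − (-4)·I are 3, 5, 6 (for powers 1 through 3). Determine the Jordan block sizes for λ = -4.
Block sizes for λ = -4: [3, 2, 1]

From the dimensions of kernels of powers, the number of Jordan blocks of size at least j is d_j − d_{j−1} where d_j = dim ker(N^j) (with d_0 = 0). Computing the differences gives [3, 2, 1].
The number of blocks of size exactly k is (#blocks of size ≥ k) − (#blocks of size ≥ k + 1), so the partition is: 1 block(s) of size 1, 1 block(s) of size 2, 1 block(s) of size 3.
In nonincreasing order the block sizes are [3, 2, 1].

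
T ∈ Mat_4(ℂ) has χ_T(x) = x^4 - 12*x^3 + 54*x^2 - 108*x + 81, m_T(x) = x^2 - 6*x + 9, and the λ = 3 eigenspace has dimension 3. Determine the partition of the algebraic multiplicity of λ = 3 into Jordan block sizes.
Block sizes for λ = 3: [2, 1, 1]

Step 1 — from the characteristic polynomial, algebraic multiplicity of λ = 3 is 4. From dim ker(T − (3)·I) = 3, there are exactly 3 Jordan blocks for λ = 3.
Step 2 — from the minimal polynomial, the factor (x − 3)^2 tells us the largest block for λ = 3 has size 2.
Step 3 — with total size 4, 3 blocks, and largest block 2, the block sizes (in nonincreasing order) are [2, 1, 1].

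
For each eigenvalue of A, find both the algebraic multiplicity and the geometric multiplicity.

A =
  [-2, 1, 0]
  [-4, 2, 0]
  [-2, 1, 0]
λ = 0: alg = 3, geom = 2

Step 1 — factor the characteristic polynomial to read off the algebraic multiplicities:
  χ_A(x) = x^3

Step 2 — compute geometric multiplicities via the rank-nullity identity g(λ) = n − rank(A − λI):
  rank(A − (0)·I) = 1, so dim ker(A − (0)·I) = n − 1 = 2

Summary:
  λ = 0: algebraic multiplicity = 3, geometric multiplicity = 2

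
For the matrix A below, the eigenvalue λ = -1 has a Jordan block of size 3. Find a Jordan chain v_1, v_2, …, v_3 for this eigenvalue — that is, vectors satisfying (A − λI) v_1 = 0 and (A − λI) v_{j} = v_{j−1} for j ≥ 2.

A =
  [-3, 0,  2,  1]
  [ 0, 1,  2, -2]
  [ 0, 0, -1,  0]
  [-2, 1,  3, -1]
A Jordan chain for λ = -1 of length 3:
v_1 = (2, 4, 0, 4)ᵀ
v_2 = (-2, 0, 0, -2)ᵀ
v_3 = (1, 0, 0, 0)ᵀ

Let N = A − (-1)·I. We want v_3 with N^3 v_3 = 0 but N^2 v_3 ≠ 0; then v_{j-1} := N · v_j for j = 3, …, 2.

Pick v_3 = (1, 0, 0, 0)ᵀ.
Then v_2 = N · v_3 = (-2, 0, 0, -2)ᵀ.
Then v_1 = N · v_2 = (2, 4, 0, 4)ᵀ.

Sanity check: (A − (-1)·I) v_1 = (0, 0, 0, 0)ᵀ = 0. ✓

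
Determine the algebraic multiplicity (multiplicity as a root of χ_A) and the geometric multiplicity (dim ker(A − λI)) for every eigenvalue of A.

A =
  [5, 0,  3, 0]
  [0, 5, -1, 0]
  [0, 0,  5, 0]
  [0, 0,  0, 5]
λ = 5: alg = 4, geom = 3

Step 1 — factor the characteristic polynomial to read off the algebraic multiplicities:
  χ_A(x) = (x - 5)^4

Step 2 — compute geometric multiplicities via the rank-nullity identity g(λ) = n − rank(A − λI):
  rank(A − (5)·I) = 1, so dim ker(A − (5)·I) = n − 1 = 3

Summary:
  λ = 5: algebraic multiplicity = 4, geometric multiplicity = 3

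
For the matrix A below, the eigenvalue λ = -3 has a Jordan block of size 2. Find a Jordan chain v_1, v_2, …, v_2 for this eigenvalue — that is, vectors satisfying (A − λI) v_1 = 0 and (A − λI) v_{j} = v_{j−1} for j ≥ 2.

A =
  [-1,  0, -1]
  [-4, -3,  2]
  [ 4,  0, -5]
A Jordan chain for λ = -3 of length 2:
v_1 = (2, -4, 4)ᵀ
v_2 = (1, 0, 0)ᵀ

Let N = A − (-3)·I. We want v_2 with N^2 v_2 = 0 but N^1 v_2 ≠ 0; then v_{j-1} := N · v_j for j = 2, …, 2.

Pick v_2 = (1, 0, 0)ᵀ.
Then v_1 = N · v_2 = (2, -4, 4)ᵀ.

Sanity check: (A − (-3)·I) v_1 = (0, 0, 0)ᵀ = 0. ✓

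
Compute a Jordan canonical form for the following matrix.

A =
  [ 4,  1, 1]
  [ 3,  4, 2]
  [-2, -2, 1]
J_3(3)

The characteristic polynomial is
  det(x·I − A) = x^3 - 9*x^2 + 27*x - 27 = (x - 3)^3

Eigenvalues and multiplicities (the geometric multiplicity of λ is n − rank(A − λI), which equals the number of Jordan blocks for λ):
  λ = 3: algebraic multiplicity = 3, geometric multiplicity = 1

Determining the block sizes for each eigenvalue:
  λ = 3: one block (gm = 1), so the single block has size am = 3 → block sizes [3]

Assembling the blocks gives a Jordan form
J =
  [3, 1, 0]
  [0, 3, 1]
  [0, 0, 3]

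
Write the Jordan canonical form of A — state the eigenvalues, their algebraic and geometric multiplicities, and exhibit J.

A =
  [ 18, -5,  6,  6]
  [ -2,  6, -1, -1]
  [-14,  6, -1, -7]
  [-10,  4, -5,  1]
J_3(6) ⊕ J_1(6)

The characteristic polynomial is
  det(x·I − A) = x^4 - 24*x^3 + 216*x^2 - 864*x + 1296 = (x - 6)^4

Eigenvalues and multiplicities (the geometric multiplicity of λ is n − rank(A − λI), which equals the number of Jordan blocks for λ):
  λ = 6: algebraic multiplicity = 4, geometric multiplicity = 2

Determining the block sizes for each eigenvalue:
  λ = 6: with am = 4 and gm = 2, the partition is not yet determined (e.g. several partitions of 4 into 2 parts exist). Let N = A − (6)·I. Computing rank(N^1) = 2, rank(N^2) = 1, rank(N^3) = 0; the number of blocks of size ≥ j is rank(N^{j−1}) − rank(N^j), giving [2, 1, 1]. So we have 1 block(s) of size 3, 1 block(s) of size 1 → block sizes [3, 1]

Assembling the blocks gives a Jordan form
J =
  [6, 1, 0, 0]
  [0, 6, 1, 0]
  [0, 0, 6, 0]
  [0, 0, 0, 6]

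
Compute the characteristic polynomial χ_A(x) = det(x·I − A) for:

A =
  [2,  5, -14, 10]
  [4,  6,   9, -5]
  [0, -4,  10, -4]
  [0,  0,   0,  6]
x^4 - 24*x^3 + 216*x^2 - 864*x + 1296

Expanding det(x·I − A) (e.g. by cofactor expansion or by noting that A is similar to its Jordan form J, which has the same characteristic polynomial as A) gives
  χ_A(x) = x^4 - 24*x^3 + 216*x^2 - 864*x + 1296
which factors as (x - 6)^4. The eigenvalues (with algebraic multiplicities) are λ = 6 with multiplicity 4.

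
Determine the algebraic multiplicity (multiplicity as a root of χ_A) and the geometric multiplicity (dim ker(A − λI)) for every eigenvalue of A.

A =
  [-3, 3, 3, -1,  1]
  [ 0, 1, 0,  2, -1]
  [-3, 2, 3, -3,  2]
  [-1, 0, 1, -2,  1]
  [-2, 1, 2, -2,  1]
λ = 0: alg = 5, geom = 2

Step 1 — factor the characteristic polynomial to read off the algebraic multiplicities:
  χ_A(x) = x^5

Step 2 — compute geometric multiplicities via the rank-nullity identity g(λ) = n − rank(A − λI):
  rank(A − (0)·I) = 3, so dim ker(A − (0)·I) = n − 3 = 2

Summary:
  λ = 0: algebraic multiplicity = 5, geometric multiplicity = 2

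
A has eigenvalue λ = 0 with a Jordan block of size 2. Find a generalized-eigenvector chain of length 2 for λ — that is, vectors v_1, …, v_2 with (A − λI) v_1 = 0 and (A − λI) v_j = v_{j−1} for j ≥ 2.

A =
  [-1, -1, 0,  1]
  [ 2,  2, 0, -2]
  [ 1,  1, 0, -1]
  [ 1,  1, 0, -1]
A Jordan chain for λ = 0 of length 2:
v_1 = (-1, 2, 1, 1)ᵀ
v_2 = (1, 0, 0, 0)ᵀ

Let N = A − (0)·I. We want v_2 with N^2 v_2 = 0 but N^1 v_2 ≠ 0; then v_{j-1} := N · v_j for j = 2, …, 2.

Pick v_2 = (1, 0, 0, 0)ᵀ.
Then v_1 = N · v_2 = (-1, 2, 1, 1)ᵀ.

Sanity check: (A − (0)·I) v_1 = (0, 0, 0, 0)ᵀ = 0. ✓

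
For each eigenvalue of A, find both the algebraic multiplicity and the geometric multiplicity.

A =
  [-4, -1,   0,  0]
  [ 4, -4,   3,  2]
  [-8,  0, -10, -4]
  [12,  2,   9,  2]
λ = -4: alg = 4, geom = 2

Step 1 — factor the characteristic polynomial to read off the algebraic multiplicities:
  χ_A(x) = (x + 4)^4

Step 2 — compute geometric multiplicities via the rank-nullity identity g(λ) = n − rank(A − λI):
  rank(A − (-4)·I) = 2, so dim ker(A − (-4)·I) = n − 2 = 2

Summary:
  λ = -4: algebraic multiplicity = 4, geometric multiplicity = 2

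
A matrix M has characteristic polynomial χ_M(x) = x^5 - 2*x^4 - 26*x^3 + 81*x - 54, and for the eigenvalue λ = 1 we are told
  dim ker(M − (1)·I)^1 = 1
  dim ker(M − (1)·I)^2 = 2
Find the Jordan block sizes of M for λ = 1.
Block sizes for λ = 1: [2]

From the dimensions of kernels of powers, the number of Jordan blocks of size at least j is d_j − d_{j−1} where d_j = dim ker(N^j) (with d_0 = 0). Computing the differences gives [1, 1].
The number of blocks of size exactly k is (#blocks of size ≥ k) − (#blocks of size ≥ k + 1), so the partition is: 1 block(s) of size 2.
In nonincreasing order the block sizes are [2].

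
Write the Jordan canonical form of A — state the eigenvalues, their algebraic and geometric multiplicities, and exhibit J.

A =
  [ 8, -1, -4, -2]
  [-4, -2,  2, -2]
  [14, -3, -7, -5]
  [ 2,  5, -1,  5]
J_2(0) ⊕ J_2(2)

The characteristic polynomial is
  det(x·I − A) = x^4 - 4*x^3 + 4*x^2 = x^2*(x - 2)^2

Eigenvalues and multiplicities (the geometric multiplicity of λ is n − rank(A − λI), which equals the number of Jordan blocks for λ):
  λ = 0: algebraic multiplicity = 2, geometric multiplicity = 1
  λ = 2: algebraic multiplicity = 2, geometric multiplicity = 1

Determining the block sizes for each eigenvalue:
  λ = 0: one block (gm = 1), so the single block has size am = 2 → block sizes [2]
  λ = 2: one block (gm = 1), so the single block has size am = 2 → block sizes [2]

Assembling the blocks gives a Jordan form
J =
  [0, 1, 0, 0]
  [0, 0, 0, 0]
  [0, 0, 2, 1]
  [0, 0, 0, 2]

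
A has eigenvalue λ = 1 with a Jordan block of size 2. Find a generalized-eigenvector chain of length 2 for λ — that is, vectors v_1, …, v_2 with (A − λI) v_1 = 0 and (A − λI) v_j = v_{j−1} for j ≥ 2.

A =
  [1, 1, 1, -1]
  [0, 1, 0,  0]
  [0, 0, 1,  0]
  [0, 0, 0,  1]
A Jordan chain for λ = 1 of length 2:
v_1 = (1, 0, 0, 0)ᵀ
v_2 = (0, 1, 0, 0)ᵀ

Let N = A − (1)·I. We want v_2 with N^2 v_2 = 0 but N^1 v_2 ≠ 0; then v_{j-1} := N · v_j for j = 2, …, 2.

Pick v_2 = (0, 1, 0, 0)ᵀ.
Then v_1 = N · v_2 = (1, 0, 0, 0)ᵀ.

Sanity check: (A − (1)·I) v_1 = (0, 0, 0, 0)ᵀ = 0. ✓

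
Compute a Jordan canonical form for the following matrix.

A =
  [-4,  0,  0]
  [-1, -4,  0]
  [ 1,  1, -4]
J_3(-4)

The characteristic polynomial is
  det(x·I − A) = x^3 + 12*x^2 + 48*x + 64 = (x + 4)^3

Eigenvalues and multiplicities (the geometric multiplicity of λ is n − rank(A − λI), which equals the number of Jordan blocks for λ):
  λ = -4: algebraic multiplicity = 3, geometric multiplicity = 1

Determining the block sizes for each eigenvalue:
  λ = -4: one block (gm = 1), so the single block has size am = 3 → block sizes [3]

Assembling the blocks gives a Jordan form
J =
  [-4,  1,  0]
  [ 0, -4,  1]
  [ 0,  0, -4]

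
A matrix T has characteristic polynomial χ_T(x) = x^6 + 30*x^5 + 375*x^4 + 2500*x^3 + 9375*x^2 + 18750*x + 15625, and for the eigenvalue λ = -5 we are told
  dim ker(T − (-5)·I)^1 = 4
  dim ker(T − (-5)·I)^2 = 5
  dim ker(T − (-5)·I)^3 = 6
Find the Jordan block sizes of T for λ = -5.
Block sizes for λ = -5: [3, 1, 1, 1]

From the dimensions of kernels of powers, the number of Jordan blocks of size at least j is d_j − d_{j−1} where d_j = dim ker(N^j) (with d_0 = 0). Computing the differences gives [4, 1, 1].
The number of blocks of size exactly k is (#blocks of size ≥ k) − (#blocks of size ≥ k + 1), so the partition is: 3 block(s) of size 1, 1 block(s) of size 3.
In nonincreasing order the block sizes are [3, 1, 1, 1].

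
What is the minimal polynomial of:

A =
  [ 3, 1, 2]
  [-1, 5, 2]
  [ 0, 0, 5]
x^3 - 13*x^2 + 56*x - 80

The characteristic polynomial is χ_A(x) = (x - 5)*(x - 4)^2, so the eigenvalues are known. The minimal polynomial is
  m_A(x) = Π_λ (x − λ)^{k_λ}
where k_λ is the size of the *largest* Jordan block for λ (equivalently, the smallest k with (A − λI)^k v = 0 for every generalised eigenvector v of λ).

  λ = 4: largest Jordan block has size 2, contributing (x − 4)^2
  λ = 5: largest Jordan block has size 1, contributing (x − 5)

So m_A(x) = (x - 5)*(x - 4)^2 = x^3 - 13*x^2 + 56*x - 80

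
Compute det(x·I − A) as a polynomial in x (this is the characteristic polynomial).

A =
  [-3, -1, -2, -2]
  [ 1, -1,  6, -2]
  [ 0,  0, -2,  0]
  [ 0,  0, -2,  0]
x^4 + 6*x^3 + 12*x^2 + 8*x

Expanding det(x·I − A) (e.g. by cofactor expansion or by noting that A is similar to its Jordan form J, which has the same characteristic polynomial as A) gives
  χ_A(x) = x^4 + 6*x^3 + 12*x^2 + 8*x
which factors as x*(x + 2)^3. The eigenvalues (with algebraic multiplicities) are λ = -2 with multiplicity 3, λ = 0 with multiplicity 1.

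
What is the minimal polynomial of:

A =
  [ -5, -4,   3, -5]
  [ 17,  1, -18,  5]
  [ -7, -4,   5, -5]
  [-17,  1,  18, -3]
x^3 + 4*x^2 - 3*x - 18

The characteristic polynomial is χ_A(x) = (x - 2)^2*(x + 3)^2, so the eigenvalues are known. The minimal polynomial is
  m_A(x) = Π_λ (x − λ)^{k_λ}
where k_λ is the size of the *largest* Jordan block for λ (equivalently, the smallest k with (A − λI)^k v = 0 for every generalised eigenvector v of λ).

  λ = -3: largest Jordan block has size 2, contributing (x + 3)^2
  λ = 2: largest Jordan block has size 1, contributing (x − 2)

So m_A(x) = (x - 2)*(x + 3)^2 = x^3 + 4*x^2 - 3*x - 18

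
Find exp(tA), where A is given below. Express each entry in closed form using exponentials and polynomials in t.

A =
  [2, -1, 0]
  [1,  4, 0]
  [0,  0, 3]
e^{tA} =
  [-t*exp(3*t) + exp(3*t), -t*exp(3*t), 0]
  [t*exp(3*t), t*exp(3*t) + exp(3*t), 0]
  [0, 0, exp(3*t)]

Strategy: write A = P · J · P⁻¹ where J is a Jordan canonical form, so e^{tA} = P · e^{tJ} · P⁻¹, and e^{tJ} can be computed block-by-block.

A has Jordan form
J =
  [3, 1, 0]
  [0, 3, 0]
  [0, 0, 3]
(up to reordering of blocks).

Per-block formulas:
  For a 1×1 block at λ = 3: exp(t · [3]) = [e^(3t)].
  For a 2×2 Jordan block J_2(3): exp(t · J_2(3)) = e^(3t)·(I + t·N), where N is the 2×2 nilpotent shift.

After assembling e^{tJ} and conjugating by P, we get:

e^{tA} =
  [-t*exp(3*t) + exp(3*t), -t*exp(3*t), 0]
  [t*exp(3*t), t*exp(3*t) + exp(3*t), 0]
  [0, 0, exp(3*t)]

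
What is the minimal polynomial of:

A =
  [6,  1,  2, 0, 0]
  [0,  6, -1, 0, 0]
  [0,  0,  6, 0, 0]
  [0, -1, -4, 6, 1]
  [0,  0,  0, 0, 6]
x^3 - 18*x^2 + 108*x - 216

The characteristic polynomial is χ_A(x) = (x - 6)^5, so the eigenvalues are known. The minimal polynomial is
  m_A(x) = Π_λ (x − λ)^{k_λ}
where k_λ is the size of the *largest* Jordan block for λ (equivalently, the smallest k with (A − λI)^k v = 0 for every generalised eigenvector v of λ).

  λ = 6: largest Jordan block has size 3, contributing (x − 6)^3

So m_A(x) = (x - 6)^3 = x^3 - 18*x^2 + 108*x - 216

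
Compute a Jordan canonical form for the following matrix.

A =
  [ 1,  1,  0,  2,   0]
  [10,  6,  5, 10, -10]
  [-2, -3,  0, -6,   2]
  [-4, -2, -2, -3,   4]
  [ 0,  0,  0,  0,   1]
J_3(1) ⊕ J_1(1) ⊕ J_1(1)

The characteristic polynomial is
  det(x·I − A) = x^5 - 5*x^4 + 10*x^3 - 10*x^2 + 5*x - 1 = (x - 1)^5

Eigenvalues and multiplicities (the geometric multiplicity of λ is n − rank(A − λI), which equals the number of Jordan blocks for λ):
  λ = 1: algebraic multiplicity = 5, geometric multiplicity = 3

Determining the block sizes for each eigenvalue:
  λ = 1: with am = 5 and gm = 3, the partition is not yet determined (e.g. several partitions of 5 into 3 parts exist). Let N = A − (1)·I. Computing rank(N^1) = 2, rank(N^2) = 1, rank(N^3) = 0; the number of blocks of size ≥ j is rank(N^{j−1}) − rank(N^j), giving [3, 1, 1]. So we have 1 block(s) of size 3, 2 block(s) of size 1 → block sizes [3, 1, 1]

Assembling the blocks gives a Jordan form
J =
  [1, 1, 0, 0, 0]
  [0, 1, 1, 0, 0]
  [0, 0, 1, 0, 0]
  [0, 0, 0, 1, 0]
  [0, 0, 0, 0, 1]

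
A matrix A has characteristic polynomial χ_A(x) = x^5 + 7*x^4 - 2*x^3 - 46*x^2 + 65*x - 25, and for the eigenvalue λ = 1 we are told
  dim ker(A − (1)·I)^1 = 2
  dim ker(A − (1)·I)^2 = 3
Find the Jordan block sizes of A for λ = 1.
Block sizes for λ = 1: [2, 1]

From the dimensions of kernels of powers, the number of Jordan blocks of size at least j is d_j − d_{j−1} where d_j = dim ker(N^j) (with d_0 = 0). Computing the differences gives [2, 1].
The number of blocks of size exactly k is (#blocks of size ≥ k) − (#blocks of size ≥ k + 1), so the partition is: 1 block(s) of size 1, 1 block(s) of size 2.
In nonincreasing order the block sizes are [2, 1].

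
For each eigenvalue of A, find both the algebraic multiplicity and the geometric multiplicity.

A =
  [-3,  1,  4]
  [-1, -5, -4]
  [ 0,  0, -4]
λ = -4: alg = 3, geom = 2

Step 1 — factor the characteristic polynomial to read off the algebraic multiplicities:
  χ_A(x) = (x + 4)^3

Step 2 — compute geometric multiplicities via the rank-nullity identity g(λ) = n − rank(A − λI):
  rank(A − (-4)·I) = 1, so dim ker(A − (-4)·I) = n − 1 = 2

Summary:
  λ = -4: algebraic multiplicity = 3, geometric multiplicity = 2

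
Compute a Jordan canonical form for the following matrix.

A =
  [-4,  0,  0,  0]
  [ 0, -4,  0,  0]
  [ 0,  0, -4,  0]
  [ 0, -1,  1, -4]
J_2(-4) ⊕ J_1(-4) ⊕ J_1(-4)

The characteristic polynomial is
  det(x·I − A) = x^4 + 16*x^3 + 96*x^2 + 256*x + 256 = (x + 4)^4

Eigenvalues and multiplicities (the geometric multiplicity of λ is n − rank(A − λI), which equals the number of Jordan blocks for λ):
  λ = -4: algebraic multiplicity = 4, geometric multiplicity = 3

Determining the block sizes for each eigenvalue:
  λ = -4: 3 blocks summing to 4 forces exactly one block of size 2 and the rest size 1 → block sizes [2, 1, 1]

Assembling the blocks gives a Jordan form
J =
  [-4,  1,  0,  0]
  [ 0, -4,  0,  0]
  [ 0,  0, -4,  0]
  [ 0,  0,  0, -4]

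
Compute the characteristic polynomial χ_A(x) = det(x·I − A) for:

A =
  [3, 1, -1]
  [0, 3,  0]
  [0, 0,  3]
x^3 - 9*x^2 + 27*x - 27

Expanding det(x·I − A) (e.g. by cofactor expansion or by noting that A is similar to its Jordan form J, which has the same characteristic polynomial as A) gives
  χ_A(x) = x^3 - 9*x^2 + 27*x - 27
which factors as (x - 3)^3. The eigenvalues (with algebraic multiplicities) are λ = 3 with multiplicity 3.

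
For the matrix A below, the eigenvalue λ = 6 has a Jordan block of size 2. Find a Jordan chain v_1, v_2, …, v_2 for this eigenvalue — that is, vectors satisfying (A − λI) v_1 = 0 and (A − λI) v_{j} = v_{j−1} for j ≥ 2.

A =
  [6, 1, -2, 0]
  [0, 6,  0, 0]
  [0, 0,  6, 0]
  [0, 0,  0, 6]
A Jordan chain for λ = 6 of length 2:
v_1 = (1, 0, 0, 0)ᵀ
v_2 = (0, 1, 0, 0)ᵀ

Let N = A − (6)·I. We want v_2 with N^2 v_2 = 0 but N^1 v_2 ≠ 0; then v_{j-1} := N · v_j for j = 2, …, 2.

Pick v_2 = (0, 1, 0, 0)ᵀ.
Then v_1 = N · v_2 = (1, 0, 0, 0)ᵀ.

Sanity check: (A − (6)·I) v_1 = (0, 0, 0, 0)ᵀ = 0. ✓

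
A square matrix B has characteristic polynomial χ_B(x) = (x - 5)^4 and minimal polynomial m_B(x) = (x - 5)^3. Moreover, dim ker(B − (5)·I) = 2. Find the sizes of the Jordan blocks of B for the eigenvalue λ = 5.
Block sizes for λ = 5: [3, 1]

Step 1 — from the characteristic polynomial, algebraic multiplicity of λ = 5 is 4. From dim ker(B − (5)·I) = 2, there are exactly 2 Jordan blocks for λ = 5.
Step 2 — from the minimal polynomial, the factor (x − 5)^3 tells us the largest block for λ = 5 has size 3.
Step 3 — with total size 4, 2 blocks, and largest block 3, the block sizes (in nonincreasing order) are [3, 1].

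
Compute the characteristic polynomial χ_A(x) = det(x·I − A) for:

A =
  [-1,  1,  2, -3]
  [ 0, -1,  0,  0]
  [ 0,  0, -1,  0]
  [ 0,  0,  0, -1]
x^4 + 4*x^3 + 6*x^2 + 4*x + 1

Expanding det(x·I − A) (e.g. by cofactor expansion or by noting that A is similar to its Jordan form J, which has the same characteristic polynomial as A) gives
  χ_A(x) = x^4 + 4*x^3 + 6*x^2 + 4*x + 1
which factors as (x + 1)^4. The eigenvalues (with algebraic multiplicities) are λ = -1 with multiplicity 4.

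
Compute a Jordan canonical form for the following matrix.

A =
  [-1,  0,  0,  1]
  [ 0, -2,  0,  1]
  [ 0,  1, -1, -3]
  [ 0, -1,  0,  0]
J_3(-1) ⊕ J_1(-1)

The characteristic polynomial is
  det(x·I − A) = x^4 + 4*x^3 + 6*x^2 + 4*x + 1 = (x + 1)^4

Eigenvalues and multiplicities (the geometric multiplicity of λ is n − rank(A − λI), which equals the number of Jordan blocks for λ):
  λ = -1: algebraic multiplicity = 4, geometric multiplicity = 2

Determining the block sizes for each eigenvalue:
  λ = -1: with am = 4 and gm = 2, the partition is not yet determined (e.g. several partitions of 4 into 2 parts exist). Let N = A − (-1)·I. Computing rank(N^1) = 2, rank(N^2) = 1, rank(N^3) = 0; the number of blocks of size ≥ j is rank(N^{j−1}) − rank(N^j), giving [2, 1, 1]. So we have 1 block(s) of size 3, 1 block(s) of size 1 → block sizes [3, 1]

Assembling the blocks gives a Jordan form
J =
  [-1,  1,  0,  0]
  [ 0, -1,  1,  0]
  [ 0,  0, -1,  0]
  [ 0,  0,  0, -1]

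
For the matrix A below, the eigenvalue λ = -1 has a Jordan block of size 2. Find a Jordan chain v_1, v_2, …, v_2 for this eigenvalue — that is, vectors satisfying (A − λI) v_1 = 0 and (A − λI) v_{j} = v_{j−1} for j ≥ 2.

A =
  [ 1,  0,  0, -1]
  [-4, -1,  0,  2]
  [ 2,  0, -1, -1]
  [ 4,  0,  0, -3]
A Jordan chain for λ = -1 of length 2:
v_1 = (2, -4, 2, 4)ᵀ
v_2 = (1, 0, 0, 0)ᵀ

Let N = A − (-1)·I. We want v_2 with N^2 v_2 = 0 but N^1 v_2 ≠ 0; then v_{j-1} := N · v_j for j = 2, …, 2.

Pick v_2 = (1, 0, 0, 0)ᵀ.
Then v_1 = N · v_2 = (2, -4, 2, 4)ᵀ.

Sanity check: (A − (-1)·I) v_1 = (0, 0, 0, 0)ᵀ = 0. ✓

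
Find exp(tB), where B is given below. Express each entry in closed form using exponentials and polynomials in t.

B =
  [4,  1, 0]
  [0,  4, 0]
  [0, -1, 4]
e^{tB} =
  [exp(4*t), t*exp(4*t), 0]
  [0, exp(4*t), 0]
  [0, -t*exp(4*t), exp(4*t)]

Strategy: write B = P · J · P⁻¹ where J is a Jordan canonical form, so e^{tB} = P · e^{tJ} · P⁻¹, and e^{tJ} can be computed block-by-block.

B has Jordan form
J =
  [4, 1, 0]
  [0, 4, 0]
  [0, 0, 4]
(up to reordering of blocks).

Per-block formulas:
  For a 1×1 block at λ = 4: exp(t · [4]) = [e^(4t)].
  For a 2×2 Jordan block J_2(4): exp(t · J_2(4)) = e^(4t)·(I + t·N), where N is the 2×2 nilpotent shift.

After assembling e^{tJ} and conjugating by P, we get:

e^{tB} =
  [exp(4*t), t*exp(4*t), 0]
  [0, exp(4*t), 0]
  [0, -t*exp(4*t), exp(4*t)]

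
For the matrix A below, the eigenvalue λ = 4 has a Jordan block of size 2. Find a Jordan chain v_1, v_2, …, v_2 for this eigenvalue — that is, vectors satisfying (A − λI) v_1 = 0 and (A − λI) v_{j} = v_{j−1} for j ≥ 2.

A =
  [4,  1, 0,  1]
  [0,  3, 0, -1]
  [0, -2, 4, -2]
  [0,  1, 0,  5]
A Jordan chain for λ = 4 of length 2:
v_1 = (1, -1, -2, 1)ᵀ
v_2 = (0, 1, 0, 0)ᵀ

Let N = A − (4)·I. We want v_2 with N^2 v_2 = 0 but N^1 v_2 ≠ 0; then v_{j-1} := N · v_j for j = 2, …, 2.

Pick v_2 = (0, 1, 0, 0)ᵀ.
Then v_1 = N · v_2 = (1, -1, -2, 1)ᵀ.

Sanity check: (A − (4)·I) v_1 = (0, 0, 0, 0)ᵀ = 0. ✓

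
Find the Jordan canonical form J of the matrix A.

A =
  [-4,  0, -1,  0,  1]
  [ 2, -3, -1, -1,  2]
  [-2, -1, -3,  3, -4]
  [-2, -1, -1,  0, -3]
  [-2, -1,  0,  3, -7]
J_1(-4) ⊕ J_1(-4) ⊕ J_3(-3)

The characteristic polynomial is
  det(x·I − A) = x^5 + 17*x^4 + 115*x^3 + 387*x^2 + 648*x + 432 = (x + 3)^3*(x + 4)^2

Eigenvalues and multiplicities (the geometric multiplicity of λ is n − rank(A − λI), which equals the number of Jordan blocks for λ):
  λ = -4: algebraic multiplicity = 2, geometric multiplicity = 2
  λ = -3: algebraic multiplicity = 3, geometric multiplicity = 1

Determining the block sizes for each eigenvalue:
  λ = -4: gm = am = 2, so every block has size 1 → block sizes [1, 1]
  λ = -3: one block (gm = 1), so the single block has size am = 3 → block sizes [3]

Assembling the blocks gives a Jordan form
J =
  [-4,  0,  0,  0,  0]
  [ 0, -4,  0,  0,  0]
  [ 0,  0, -3,  1,  0]
  [ 0,  0,  0, -3,  1]
  [ 0,  0,  0,  0, -3]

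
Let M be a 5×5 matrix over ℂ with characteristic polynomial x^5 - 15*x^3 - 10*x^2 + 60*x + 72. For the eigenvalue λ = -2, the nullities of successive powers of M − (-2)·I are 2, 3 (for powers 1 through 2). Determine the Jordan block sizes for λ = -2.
Block sizes for λ = -2: [2, 1]

From the dimensions of kernels of powers, the number of Jordan blocks of size at least j is d_j − d_{j−1} where d_j = dim ker(N^j) (with d_0 = 0). Computing the differences gives [2, 1].
The number of blocks of size exactly k is (#blocks of size ≥ k) − (#blocks of size ≥ k + 1), so the partition is: 1 block(s) of size 1, 1 block(s) of size 2.
In nonincreasing order the block sizes are [2, 1].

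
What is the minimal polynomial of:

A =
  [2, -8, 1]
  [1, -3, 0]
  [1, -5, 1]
x^3

The characteristic polynomial is χ_A(x) = x^3, so the eigenvalues are known. The minimal polynomial is
  m_A(x) = Π_λ (x − λ)^{k_λ}
where k_λ is the size of the *largest* Jordan block for λ (equivalently, the smallest k with (A − λI)^k v = 0 for every generalised eigenvector v of λ).

  λ = 0: largest Jordan block has size 3, contributing (x − 0)^3

So m_A(x) = x^3 = x^3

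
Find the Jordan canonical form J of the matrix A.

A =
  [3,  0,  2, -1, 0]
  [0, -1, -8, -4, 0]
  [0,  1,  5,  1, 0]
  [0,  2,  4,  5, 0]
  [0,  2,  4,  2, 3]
J_2(3) ⊕ J_2(3) ⊕ J_1(3)

The characteristic polynomial is
  det(x·I − A) = x^5 - 15*x^4 + 90*x^3 - 270*x^2 + 405*x - 243 = (x - 3)^5

Eigenvalues and multiplicities (the geometric multiplicity of λ is n − rank(A − λI), which equals the number of Jordan blocks for λ):
  λ = 3: algebraic multiplicity = 5, geometric multiplicity = 3

Determining the block sizes for each eigenvalue:
  λ = 3: with am = 5 and gm = 3, the partition is not yet determined (e.g. several partitions of 5 into 3 parts exist). Let N = A − (3)·I. Computing rank(N^1) = 2, rank(N^2) = 0; the number of blocks of size ≥ j is rank(N^{j−1}) − rank(N^j), giving [3, 2]. So we have 2 block(s) of size 2, 1 block(s) of size 1 → block sizes [2, 2, 1]

Assembling the blocks gives a Jordan form
J =
  [3, 1, 0, 0, 0]
  [0, 3, 0, 0, 0]
  [0, 0, 3, 1, 0]
  [0, 0, 0, 3, 0]
  [0, 0, 0, 0, 3]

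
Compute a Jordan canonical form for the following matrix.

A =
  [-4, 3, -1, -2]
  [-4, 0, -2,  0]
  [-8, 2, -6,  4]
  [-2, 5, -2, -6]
J_2(-4) ⊕ J_2(-4)

The characteristic polynomial is
  det(x·I − A) = x^4 + 16*x^3 + 96*x^2 + 256*x + 256 = (x + 4)^4

Eigenvalues and multiplicities (the geometric multiplicity of λ is n − rank(A − λI), which equals the number of Jordan blocks for λ):
  λ = -4: algebraic multiplicity = 4, geometric multiplicity = 2

Determining the block sizes for each eigenvalue:
  λ = -4: with am = 4 and gm = 2, the partition is not yet determined (e.g. several partitions of 4 into 2 parts exist). Let N = A − (-4)·I. Computing rank(N^1) = 2, rank(N^2) = 0; the number of blocks of size ≥ j is rank(N^{j−1}) − rank(N^j), giving [2, 2]. So we have 2 block(s) of size 2 → block sizes [2, 2]

Assembling the blocks gives a Jordan form
J =
  [-4,  1,  0,  0]
  [ 0, -4,  0,  0]
  [ 0,  0, -4,  1]
  [ 0,  0,  0, -4]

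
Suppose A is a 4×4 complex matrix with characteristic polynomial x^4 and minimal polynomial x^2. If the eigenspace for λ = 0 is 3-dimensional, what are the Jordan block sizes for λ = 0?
Block sizes for λ = 0: [2, 1, 1]

Step 1 — from the characteristic polynomial, algebraic multiplicity of λ = 0 is 4. From dim ker(A − (0)·I) = 3, there are exactly 3 Jordan blocks for λ = 0.
Step 2 — from the minimal polynomial, the factor (x − 0)^2 tells us the largest block for λ = 0 has size 2.
Step 3 — with total size 4, 3 blocks, and largest block 2, the block sizes (in nonincreasing order) are [2, 1, 1].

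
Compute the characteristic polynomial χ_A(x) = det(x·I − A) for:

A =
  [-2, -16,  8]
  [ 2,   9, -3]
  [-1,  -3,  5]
x^3 - 12*x^2 + 48*x - 64

Expanding det(x·I − A) (e.g. by cofactor expansion or by noting that A is similar to its Jordan form J, which has the same characteristic polynomial as A) gives
  χ_A(x) = x^3 - 12*x^2 + 48*x - 64
which factors as (x - 4)^3. The eigenvalues (with algebraic multiplicities) are λ = 4 with multiplicity 3.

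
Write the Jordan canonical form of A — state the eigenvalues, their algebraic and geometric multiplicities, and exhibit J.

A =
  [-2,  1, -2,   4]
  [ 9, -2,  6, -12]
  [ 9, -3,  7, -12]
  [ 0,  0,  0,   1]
J_2(1) ⊕ J_1(1) ⊕ J_1(1)

The characteristic polynomial is
  det(x·I − A) = x^4 - 4*x^3 + 6*x^2 - 4*x + 1 = (x - 1)^4

Eigenvalues and multiplicities (the geometric multiplicity of λ is n − rank(A − λI), which equals the number of Jordan blocks for λ):
  λ = 1: algebraic multiplicity = 4, geometric multiplicity = 3

Determining the block sizes for each eigenvalue:
  λ = 1: 3 blocks summing to 4 forces exactly one block of size 2 and the rest size 1 → block sizes [2, 1, 1]

Assembling the blocks gives a Jordan form
J =
  [1, 1, 0, 0]
  [0, 1, 0, 0]
  [0, 0, 1, 0]
  [0, 0, 0, 1]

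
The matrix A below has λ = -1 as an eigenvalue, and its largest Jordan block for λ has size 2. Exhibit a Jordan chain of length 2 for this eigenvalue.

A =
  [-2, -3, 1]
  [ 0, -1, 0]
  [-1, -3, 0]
A Jordan chain for λ = -1 of length 2:
v_1 = (-1, 0, -1)ᵀ
v_2 = (1, 0, 0)ᵀ

Let N = A − (-1)·I. We want v_2 with N^2 v_2 = 0 but N^1 v_2 ≠ 0; then v_{j-1} := N · v_j for j = 2, …, 2.

Pick v_2 = (1, 0, 0)ᵀ.
Then v_1 = N · v_2 = (-1, 0, -1)ᵀ.

Sanity check: (A − (-1)·I) v_1 = (0, 0, 0)ᵀ = 0. ✓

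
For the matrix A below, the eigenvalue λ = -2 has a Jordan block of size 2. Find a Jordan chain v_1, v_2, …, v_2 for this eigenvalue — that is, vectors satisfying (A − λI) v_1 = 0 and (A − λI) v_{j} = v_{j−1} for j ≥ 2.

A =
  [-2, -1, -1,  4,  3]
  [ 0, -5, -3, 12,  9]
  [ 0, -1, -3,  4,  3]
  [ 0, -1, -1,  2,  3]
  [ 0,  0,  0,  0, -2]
A Jordan chain for λ = -2 of length 2:
v_1 = (-1, -3, -1, -1, 0)ᵀ
v_2 = (0, 1, 0, 0, 0)ᵀ

Let N = A − (-2)·I. We want v_2 with N^2 v_2 = 0 but N^1 v_2 ≠ 0; then v_{j-1} := N · v_j for j = 2, …, 2.

Pick v_2 = (0, 1, 0, 0, 0)ᵀ.
Then v_1 = N · v_2 = (-1, -3, -1, -1, 0)ᵀ.

Sanity check: (A − (-2)·I) v_1 = (0, 0, 0, 0, 0)ᵀ = 0. ✓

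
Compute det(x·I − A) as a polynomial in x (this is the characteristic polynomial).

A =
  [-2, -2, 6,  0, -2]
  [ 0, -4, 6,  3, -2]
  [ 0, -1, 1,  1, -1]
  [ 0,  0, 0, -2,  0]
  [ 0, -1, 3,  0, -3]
x^5 + 10*x^4 + 40*x^3 + 80*x^2 + 80*x + 32

Expanding det(x·I − A) (e.g. by cofactor expansion or by noting that A is similar to its Jordan form J, which has the same characteristic polynomial as A) gives
  χ_A(x) = x^5 + 10*x^4 + 40*x^3 + 80*x^2 + 80*x + 32
which factors as (x + 2)^5. The eigenvalues (with algebraic multiplicities) are λ = -2 with multiplicity 5.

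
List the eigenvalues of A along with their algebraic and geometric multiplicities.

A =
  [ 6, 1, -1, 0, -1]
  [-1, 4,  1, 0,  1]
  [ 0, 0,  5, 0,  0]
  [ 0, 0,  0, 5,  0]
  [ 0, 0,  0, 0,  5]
λ = 5: alg = 5, geom = 4

Step 1 — factor the characteristic polynomial to read off the algebraic multiplicities:
  χ_A(x) = (x - 5)^5

Step 2 — compute geometric multiplicities via the rank-nullity identity g(λ) = n − rank(A − λI):
  rank(A − (5)·I) = 1, so dim ker(A − (5)·I) = n − 1 = 4

Summary:
  λ = 5: algebraic multiplicity = 5, geometric multiplicity = 4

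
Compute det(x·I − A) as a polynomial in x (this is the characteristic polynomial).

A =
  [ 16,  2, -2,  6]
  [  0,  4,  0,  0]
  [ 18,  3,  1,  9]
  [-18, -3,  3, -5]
x^4 - 16*x^3 + 96*x^2 - 256*x + 256

Expanding det(x·I − A) (e.g. by cofactor expansion or by noting that A is similar to its Jordan form J, which has the same characteristic polynomial as A) gives
  χ_A(x) = x^4 - 16*x^3 + 96*x^2 - 256*x + 256
which factors as (x - 4)^4. The eigenvalues (with algebraic multiplicities) are λ = 4 with multiplicity 4.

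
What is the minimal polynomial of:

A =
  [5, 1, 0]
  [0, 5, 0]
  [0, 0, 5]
x^2 - 10*x + 25

The characteristic polynomial is χ_A(x) = (x - 5)^3, so the eigenvalues are known. The minimal polynomial is
  m_A(x) = Π_λ (x − λ)^{k_λ}
where k_λ is the size of the *largest* Jordan block for λ (equivalently, the smallest k with (A − λI)^k v = 0 for every generalised eigenvector v of λ).

  λ = 5: largest Jordan block has size 2, contributing (x − 5)^2

So m_A(x) = (x - 5)^2 = x^2 - 10*x + 25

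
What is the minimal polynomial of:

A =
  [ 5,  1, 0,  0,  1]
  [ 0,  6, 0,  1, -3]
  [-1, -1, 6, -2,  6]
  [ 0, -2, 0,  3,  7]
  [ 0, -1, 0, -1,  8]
x^5 - 28*x^4 + 313*x^3 - 1746*x^2 + 4860*x - 5400

The characteristic polynomial is χ_A(x) = (x - 6)^3*(x - 5)^2, so the eigenvalues are known. The minimal polynomial is
  m_A(x) = Π_λ (x − λ)^{k_λ}
where k_λ is the size of the *largest* Jordan block for λ (equivalently, the smallest k with (A − λI)^k v = 0 for every generalised eigenvector v of λ).

  λ = 5: largest Jordan block has size 2, contributing (x − 5)^2
  λ = 6: largest Jordan block has size 3, contributing (x − 6)^3

So m_A(x) = (x - 6)^3*(x - 5)^2 = x^5 - 28*x^4 + 313*x^3 - 1746*x^2 + 4860*x - 5400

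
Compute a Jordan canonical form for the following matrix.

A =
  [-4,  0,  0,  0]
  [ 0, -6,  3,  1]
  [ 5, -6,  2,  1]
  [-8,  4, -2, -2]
J_1(-4) ⊕ J_3(-2)

The characteristic polynomial is
  det(x·I − A) = x^4 + 10*x^3 + 36*x^2 + 56*x + 32 = (x + 2)^3*(x + 4)

Eigenvalues and multiplicities (the geometric multiplicity of λ is n − rank(A − λI), which equals the number of Jordan blocks for λ):
  λ = -4: algebraic multiplicity = 1, geometric multiplicity = 1
  λ = -2: algebraic multiplicity = 3, geometric multiplicity = 1

Determining the block sizes for each eigenvalue:
  λ = -4: one block (gm = 1), so the single block has size am = 1 → block sizes [1]
  λ = -2: one block (gm = 1), so the single block has size am = 3 → block sizes [3]

Assembling the blocks gives a Jordan form
J =
  [-4,  0,  0,  0]
  [ 0, -2,  1,  0]
  [ 0,  0, -2,  1]
  [ 0,  0,  0, -2]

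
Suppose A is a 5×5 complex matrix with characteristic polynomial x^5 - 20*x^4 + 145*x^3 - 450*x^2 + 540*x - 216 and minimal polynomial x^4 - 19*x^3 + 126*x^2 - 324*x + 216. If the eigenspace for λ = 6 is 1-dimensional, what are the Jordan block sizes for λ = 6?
Block sizes for λ = 6: [3]

Step 1 — from the characteristic polynomial, algebraic multiplicity of λ = 6 is 3. From dim ker(A − (6)·I) = 1, there are exactly 1 Jordan blocks for λ = 6.
Step 2 — from the minimal polynomial, the factor (x − 6)^3 tells us the largest block for λ = 6 has size 3.
Step 3 — with total size 3, 1 blocks, and largest block 3, the block sizes (in nonincreasing order) are [3].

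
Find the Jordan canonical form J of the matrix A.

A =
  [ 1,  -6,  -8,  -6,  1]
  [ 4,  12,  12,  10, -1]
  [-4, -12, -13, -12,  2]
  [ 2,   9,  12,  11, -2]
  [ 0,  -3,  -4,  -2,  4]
J_3(3) ⊕ J_1(3) ⊕ J_1(3)

The characteristic polynomial is
  det(x·I − A) = x^5 - 15*x^4 + 90*x^3 - 270*x^2 + 405*x - 243 = (x - 3)^5

Eigenvalues and multiplicities (the geometric multiplicity of λ is n − rank(A − λI), which equals the number of Jordan blocks for λ):
  λ = 3: algebraic multiplicity = 5, geometric multiplicity = 3

Determining the block sizes for each eigenvalue:
  λ = 3: with am = 5 and gm = 3, the partition is not yet determined (e.g. several partitions of 5 into 3 parts exist). Let N = A − (3)·I. Computing rank(N^1) = 2, rank(N^2) = 1, rank(N^3) = 0; the number of blocks of size ≥ j is rank(N^{j−1}) − rank(N^j), giving [3, 1, 1]. So we have 1 block(s) of size 3, 2 block(s) of size 1 → block sizes [3, 1, 1]

Assembling the blocks gives a Jordan form
J =
  [3, 1, 0, 0, 0]
  [0, 3, 1, 0, 0]
  [0, 0, 3, 0, 0]
  [0, 0, 0, 3, 0]
  [0, 0, 0, 0, 3]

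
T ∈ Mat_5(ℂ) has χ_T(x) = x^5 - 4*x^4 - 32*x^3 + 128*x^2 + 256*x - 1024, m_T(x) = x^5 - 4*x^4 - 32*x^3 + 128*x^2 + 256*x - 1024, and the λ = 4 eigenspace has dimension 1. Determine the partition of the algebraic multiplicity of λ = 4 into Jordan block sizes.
Block sizes for λ = 4: [3]

Step 1 — from the characteristic polynomial, algebraic multiplicity of λ = 4 is 3. From dim ker(T − (4)·I) = 1, there are exactly 1 Jordan blocks for λ = 4.
Step 2 — from the minimal polynomial, the factor (x − 4)^3 tells us the largest block for λ = 4 has size 3.
Step 3 — with total size 3, 1 blocks, and largest block 3, the block sizes (in nonincreasing order) are [3].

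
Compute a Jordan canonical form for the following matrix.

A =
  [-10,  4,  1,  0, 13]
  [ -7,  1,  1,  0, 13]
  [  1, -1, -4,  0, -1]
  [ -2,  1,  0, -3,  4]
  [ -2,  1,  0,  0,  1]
J_3(-3) ⊕ J_1(-3) ⊕ J_1(-3)

The characteristic polynomial is
  det(x·I − A) = x^5 + 15*x^4 + 90*x^3 + 270*x^2 + 405*x + 243 = (x + 3)^5

Eigenvalues and multiplicities (the geometric multiplicity of λ is n − rank(A − λI), which equals the number of Jordan blocks for λ):
  λ = -3: algebraic multiplicity = 5, geometric multiplicity = 3

Determining the block sizes for each eigenvalue:
  λ = -3: with am = 5 and gm = 3, the partition is not yet determined (e.g. several partitions of 5 into 3 parts exist). Let N = A − (-3)·I. Computing rank(N^1) = 2, rank(N^2) = 1, rank(N^3) = 0; the number of blocks of size ≥ j is rank(N^{j−1}) − rank(N^j), giving [3, 1, 1]. So we have 1 block(s) of size 3, 2 block(s) of size 1 → block sizes [3, 1, 1]

Assembling the blocks gives a Jordan form
J =
  [-3,  1,  0,  0,  0]
  [ 0, -3,  1,  0,  0]
  [ 0,  0, -3,  0,  0]
  [ 0,  0,  0, -3,  0]
  [ 0,  0,  0,  0, -3]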